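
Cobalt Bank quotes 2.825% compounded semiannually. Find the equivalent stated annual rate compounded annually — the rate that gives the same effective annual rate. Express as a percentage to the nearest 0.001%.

EAR = (1 + 0.02825/2)^2 − 1 = 0.028450.
Compounded annually, the equivalent nominal rate is the EAR itself: 2.845%.

2.845%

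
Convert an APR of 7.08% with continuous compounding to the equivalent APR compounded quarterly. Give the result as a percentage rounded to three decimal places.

7.143%

EAR under continuous compounding: e^0.0708 − 1 = 0.073367.
Solve (1 + r/4)^4 = 1.073367: r/4 = 1.073367^(1/4) − 1 = 0.017858, so r = 0.071430 = 7.143%.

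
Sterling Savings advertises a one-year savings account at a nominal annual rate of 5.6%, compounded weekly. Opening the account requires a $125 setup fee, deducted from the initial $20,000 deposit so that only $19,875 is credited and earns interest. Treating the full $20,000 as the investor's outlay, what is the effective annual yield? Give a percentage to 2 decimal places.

Value after one year: 19,875 × (1 + 0.056/52)^52 = 19,875 × 1.057566 = $21,019.12.
Effective yield on the $20,000 outlay: 21,019.12 / 20,000 − 1 = 0.050956 = 5.10%.

5.10%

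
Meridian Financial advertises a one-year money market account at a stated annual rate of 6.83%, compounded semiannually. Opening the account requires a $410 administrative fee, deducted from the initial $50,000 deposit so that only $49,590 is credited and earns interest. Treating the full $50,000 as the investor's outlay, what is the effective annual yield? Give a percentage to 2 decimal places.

Value after one year: 49,590 × (1 + 0.0683/2)^2 = 49,590 × 1.069466 = $53,034.83.
Effective yield on the $50,000 outlay: 53,034.83 / 50,000 − 1 = 0.060697 = 6.07%.

6.07%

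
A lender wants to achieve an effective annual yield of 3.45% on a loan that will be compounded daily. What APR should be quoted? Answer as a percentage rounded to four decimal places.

(1 + r/365)^365 − 1 = 0.0345, so 1 + r/365 = 1.0345^(1/365).
r/365 = 0.000093, so r = 0.033920 = 3.3920%.

3.3920%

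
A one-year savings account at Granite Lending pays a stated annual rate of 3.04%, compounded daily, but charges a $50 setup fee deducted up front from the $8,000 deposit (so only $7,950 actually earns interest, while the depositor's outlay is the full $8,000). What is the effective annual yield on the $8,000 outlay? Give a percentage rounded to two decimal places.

2.44%

Value after one year: 7,950 × (1 + 0.0304/365)^365 = 7,950 × 1.030865 = $8,195.38.
Effective yield on the $8,000 outlay: 8,195.38 / 8,000 − 1 = 0.024423 = 2.44%.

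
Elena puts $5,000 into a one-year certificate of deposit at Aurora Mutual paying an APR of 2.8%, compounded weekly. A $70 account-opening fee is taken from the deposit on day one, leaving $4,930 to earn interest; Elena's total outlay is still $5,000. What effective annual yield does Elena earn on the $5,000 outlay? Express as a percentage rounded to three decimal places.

Value after one year: 4,930 × (1 + 0.028/52)^52 = 4,930 × 1.028388 = $5,069.95.
Effective yield on the $5,000 outlay: 5,069.95 / 5,000 − 1 = 0.013991 = 1.399%.

1.399%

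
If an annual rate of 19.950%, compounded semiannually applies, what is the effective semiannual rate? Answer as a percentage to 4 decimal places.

9.9750%

With a nominal annual rate compounded semiannually, the periodic rate is the nominal rate divided by 2.
i = 0.19950 / 2 = 0.0997500 = 9.9750%.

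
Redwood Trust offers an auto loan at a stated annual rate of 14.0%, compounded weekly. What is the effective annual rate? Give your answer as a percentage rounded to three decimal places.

15.006%

EAR = (1 + 0.140/52)^52 − 1.
= (1 + 0.002692)^52 − 1 = 1.150057 − 1 = 15.006%.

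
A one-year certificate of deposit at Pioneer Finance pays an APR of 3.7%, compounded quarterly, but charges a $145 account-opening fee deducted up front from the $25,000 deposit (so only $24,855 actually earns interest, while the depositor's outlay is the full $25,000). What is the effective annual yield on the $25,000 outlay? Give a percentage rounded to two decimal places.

3.15%

Value after one year: 24,855 × (1 + 0.037/4)^4 = 24,855 × 1.037517 = $25,787.47.
Effective yield on the $25,000 outlay: 25,787.47 / 25,000 − 1 = 0.031499 = 3.15%.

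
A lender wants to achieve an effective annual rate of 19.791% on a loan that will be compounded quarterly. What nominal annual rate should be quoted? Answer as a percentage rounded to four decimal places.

(1 + r/4)^4 − 1 = 0.19791, so 1 + r/4 = 1.19791^(1/4).
r/4 = 0.046179, so r = 0.184716 = 18.4716%.

18.4716%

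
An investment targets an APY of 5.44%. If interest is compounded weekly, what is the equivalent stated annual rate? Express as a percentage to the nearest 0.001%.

(1 + r/52)^52 − 1 = 0.0544, so 1 + r/52 = 1.0544^(1/52).
r/52 = 0.001019, so r = 0.052999 = 5.300%.

5.300%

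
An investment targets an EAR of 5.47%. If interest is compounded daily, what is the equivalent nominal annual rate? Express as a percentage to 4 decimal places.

(1 + r/365)^365 − 1 = 0.0547, so 1 + r/365 = 1.0547^(1/365).
r/365 = 0.000146, so r = 0.053260 = 5.3260%.

5.3260%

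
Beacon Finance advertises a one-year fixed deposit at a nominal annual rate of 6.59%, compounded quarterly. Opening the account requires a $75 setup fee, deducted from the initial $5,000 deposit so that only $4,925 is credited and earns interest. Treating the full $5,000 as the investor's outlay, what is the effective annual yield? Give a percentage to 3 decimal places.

Value after one year: 4,925 × (1 + 0.0659/4)^4 = 4,925 × 1.067547 = $5,257.67.
Effective yield on the $5,000 outlay: 5,257.67 / 5,000 − 1 = 0.051533 = 5.153%.

5.153%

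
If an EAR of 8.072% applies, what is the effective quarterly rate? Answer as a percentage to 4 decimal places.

1.9596%

The per-quarter rate i satisfies (1 + i)^4 = 1 + 0.08072.
i = 1.08072^(1/4) − 1 = 0.0195964 = 1.9596%.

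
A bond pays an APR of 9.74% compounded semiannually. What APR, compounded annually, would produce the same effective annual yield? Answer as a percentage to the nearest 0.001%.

9.977%

EAR = (1 + 0.0974/2)^2 − 1 = 0.099772.
Compounded annually, the equivalent nominal rate is the EAR itself: 9.977%.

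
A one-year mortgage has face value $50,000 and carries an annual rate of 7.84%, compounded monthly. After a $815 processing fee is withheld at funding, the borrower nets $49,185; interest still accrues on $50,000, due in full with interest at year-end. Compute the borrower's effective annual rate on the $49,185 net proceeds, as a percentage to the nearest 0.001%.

9.920%

Amount owed after one year: 50,000 × (1 + 0.0784/12)^12 = 50,000 × 1.081279 = $54,063.97.
Effective rate on net proceeds: 54,063.97 / 49,185 − 1 = 0.099196 = 9.920%.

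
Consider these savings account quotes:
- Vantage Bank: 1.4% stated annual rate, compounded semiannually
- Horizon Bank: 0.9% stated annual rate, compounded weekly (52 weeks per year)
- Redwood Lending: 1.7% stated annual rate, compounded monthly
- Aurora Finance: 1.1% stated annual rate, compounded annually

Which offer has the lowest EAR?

Vantage Bank: (1 + 0.014/2)^2 − 1 = 1.405%
Horizon Bank: (1 + 0.009/52)^52 − 1 = 0.904%
Redwood Lending: (1 + 0.017/12)^12 − 1 = 1.713%
Aurora Finance: compounded annually, EAR = 1.100%
The lowest effective annual rate is Horizon Bank at 0.904%.

Horizon Bank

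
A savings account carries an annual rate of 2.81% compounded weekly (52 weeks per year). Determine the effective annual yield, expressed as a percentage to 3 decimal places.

EAR = (1 + 0.0281/52)^52 − 1.
= 1.028491 − 1 = 2.849%.

2.849%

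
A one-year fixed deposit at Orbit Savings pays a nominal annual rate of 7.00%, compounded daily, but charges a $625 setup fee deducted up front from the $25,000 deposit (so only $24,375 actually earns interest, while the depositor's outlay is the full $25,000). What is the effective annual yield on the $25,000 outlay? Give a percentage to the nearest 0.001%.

Value after one year: 24,375 × (1 + 0.0700/365)^365 = 24,375 × 1.072501 = $26,142.21.
Effective yield on the $25,000 outlay: 26,142.21 / 25,000 − 1 = 0.045688 = 4.569%.

4.569%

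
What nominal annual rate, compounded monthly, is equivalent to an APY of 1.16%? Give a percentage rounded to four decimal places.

1.1539%

(1 + r/12)^12 − 1 = 0.0116, so 1 + r/12 = 1.0116^(1/12).
r/12 = 0.000962, so r = 0.011539 = 1.1539%.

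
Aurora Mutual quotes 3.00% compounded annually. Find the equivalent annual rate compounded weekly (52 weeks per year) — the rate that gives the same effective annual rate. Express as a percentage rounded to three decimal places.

Compounded annually, EAR = nominal = 0.030000.
Solve (1 + r/52)^52 = 1.030000: r/52 = 1.030000^(1/52) − 1 = 0.000569, so r = 0.029567 = 2.957%.

2.957%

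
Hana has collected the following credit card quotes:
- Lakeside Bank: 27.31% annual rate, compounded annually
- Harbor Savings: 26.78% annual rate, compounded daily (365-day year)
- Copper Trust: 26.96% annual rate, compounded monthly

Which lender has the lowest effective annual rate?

Lakeside Bank

Lakeside Bank: compounded annually, EAR = 27.310%
Harbor Savings: (1 + 0.2678/365)^365 − 1 = 30.696%
Copper Trust: (1 + 0.2696/12)^12 − 1 = 30.554%
The lowest effective annual rate is Lakeside Bank at 27.310%.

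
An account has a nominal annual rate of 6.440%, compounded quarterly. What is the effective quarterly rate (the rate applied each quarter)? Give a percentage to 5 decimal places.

1.61000%

With a nominal annual rate compounded quarterly, the periodic rate is the nominal rate divided by 4.
i = 0.06440 / 4 = 0.0161000 = 1.61000%.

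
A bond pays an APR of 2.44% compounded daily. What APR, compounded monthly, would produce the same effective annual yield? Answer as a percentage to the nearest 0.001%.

EAR = (1 + 0.0244/365)^365 − 1 = 0.024699.
Solve (1 + r/12)^12 = 1.024699: r/12 = 1.024699^(1/12) − 1 = 0.002035, so r = 0.024424 = 2.442%.

2.442%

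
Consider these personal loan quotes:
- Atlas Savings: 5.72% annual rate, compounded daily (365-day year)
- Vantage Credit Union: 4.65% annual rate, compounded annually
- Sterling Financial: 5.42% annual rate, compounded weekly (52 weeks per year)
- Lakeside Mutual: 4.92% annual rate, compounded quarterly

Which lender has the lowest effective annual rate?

Vantage Credit Union

Atlas Savings: (1 + 0.0572/365)^365 − 1 = 5.886%
Vantage Credit Union: compounded annually, EAR = 4.650%
Sterling Financial: (1 + 0.0542/52)^52 − 1 = 5.567%
Lakeside Mutual: (1 + 0.0492/4)^4 − 1 = 5.012%
The lowest effective annual rate is Vantage Credit Union at 4.650%.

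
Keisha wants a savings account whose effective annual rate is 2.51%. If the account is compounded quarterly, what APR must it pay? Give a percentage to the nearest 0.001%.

(1 + r/4)^4 − 1 = 0.0251, so 1 + r/4 = 1.0251^(1/4).
r/4 = 0.006217, so r = 0.024867 = 2.487%.

2.487%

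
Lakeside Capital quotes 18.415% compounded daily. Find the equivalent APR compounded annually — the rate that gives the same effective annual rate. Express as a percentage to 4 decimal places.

EAR = (1 + 0.18415/365)^365 − 1 = 0.202140.
Compounded annually, the equivalent nominal rate is the EAR itself: 20.2140%.

20.2140%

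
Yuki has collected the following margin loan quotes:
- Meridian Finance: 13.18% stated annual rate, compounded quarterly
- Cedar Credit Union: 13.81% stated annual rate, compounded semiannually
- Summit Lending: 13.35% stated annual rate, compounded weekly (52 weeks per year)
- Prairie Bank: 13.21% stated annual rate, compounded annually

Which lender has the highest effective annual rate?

Meridian Finance: (1 + 0.1318/4)^4 − 1 = 13.846%
Cedar Credit Union: (1 + 0.1381/2)^2 − 1 = 14.287%
Summit Lending: (1 + 0.1335/52)^52 − 1 = 14.263%
Prairie Bank: compounded annually, EAR = 13.210%
The highest effective annual rate is Cedar Credit Union at 14.287%.

Cedar Credit Union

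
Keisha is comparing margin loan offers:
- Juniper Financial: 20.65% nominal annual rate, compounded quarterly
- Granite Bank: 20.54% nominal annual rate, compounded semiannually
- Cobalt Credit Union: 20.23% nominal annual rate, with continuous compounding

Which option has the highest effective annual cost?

Cobalt Credit Union

Juniper Financial: (1 + 0.2065/4)^4 − 1 = 22.305%
Granite Bank: (1 + 0.2054/2)^2 − 1 = 21.595%
Cobalt Credit Union: e^0.2023 − 1 = 22.422%
The highest effective annual rate is Cobalt Credit Union at 22.422%.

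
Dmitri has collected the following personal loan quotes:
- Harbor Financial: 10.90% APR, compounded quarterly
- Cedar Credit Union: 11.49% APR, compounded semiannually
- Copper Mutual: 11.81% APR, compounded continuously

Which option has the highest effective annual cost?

Harbor Financial: (1 + 0.1090/4)^4 − 1 = 11.354%
Cedar Credit Union: (1 + 0.1149/2)^2 − 1 = 11.820%
Copper Mutual: e^0.1181 − 1 = 12.536%
The highest effective annual rate is Copper Mutual at 12.536%.

Copper Mutual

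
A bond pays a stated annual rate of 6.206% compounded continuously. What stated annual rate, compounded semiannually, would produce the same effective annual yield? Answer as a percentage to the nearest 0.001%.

EAR under continuous compounding: e^0.06206 − 1 = 0.064026.
Solve (1 + r/2)^2 = 1.064026: r/2 = 1.064026^(1/2) − 1 = 0.031516, so r = 0.063033 = 6.303%.

6.303%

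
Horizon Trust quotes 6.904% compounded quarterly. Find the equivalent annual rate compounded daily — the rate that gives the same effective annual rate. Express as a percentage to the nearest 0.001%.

6.846%

EAR = (1 + 0.06904/4)^4 − 1 = 0.070848.
Solve (1 + r/365)^365 = 1.070848: r/365 = 1.070848^(1/365) − 1 = 0.000188, so r = 0.068457 = 6.846%.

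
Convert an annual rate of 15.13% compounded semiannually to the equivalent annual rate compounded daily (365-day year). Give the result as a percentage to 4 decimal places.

14.5879%

EAR = (1 + 0.1513/2)^2 − 1 = 0.157023.
Solve (1 + r/365)^365 = 1.157023: r/365 = 1.157023^(1/365) − 1 = 0.000400, so r = 0.145879 = 14.5879%.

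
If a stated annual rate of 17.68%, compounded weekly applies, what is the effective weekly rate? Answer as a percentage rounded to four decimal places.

With a nominal annual rate compounded weekly, the periodic rate is the nominal rate divided by 52.
i = 0.1768 / 52 = 0.0034000 = 0.3400%.

0.3400%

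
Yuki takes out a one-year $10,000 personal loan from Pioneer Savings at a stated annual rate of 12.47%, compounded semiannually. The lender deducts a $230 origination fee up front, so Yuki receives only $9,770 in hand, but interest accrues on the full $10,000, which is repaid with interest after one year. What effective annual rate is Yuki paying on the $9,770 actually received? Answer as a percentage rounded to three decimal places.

Amount owed after one year: 10,000 × (1 + 0.1247/2)^2 = 10,000 × 1.128588 = $11,285.88.
Effective rate on net proceeds: 11,285.88 / 9,770 − 1 = 0.155156 = 15.516%.

15.516%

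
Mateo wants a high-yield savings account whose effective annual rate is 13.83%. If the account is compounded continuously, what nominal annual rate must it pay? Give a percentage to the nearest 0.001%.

Continuous: nominal r satisfies e^r − 1 = 0.1383.
r = ln(1 + 0.1383) = ln(1.1383) = 0.129536 = 12.954%.

12.954%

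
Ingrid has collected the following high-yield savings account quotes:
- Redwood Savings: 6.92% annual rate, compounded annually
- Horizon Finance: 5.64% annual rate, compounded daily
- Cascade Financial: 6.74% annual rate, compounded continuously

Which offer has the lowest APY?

Redwood Savings: compounded annually, EAR = 6.920%
Horizon Finance: (1 + 0.0564/365)^365 − 1 = 5.802%
Cascade Financial: e^0.0674 − 1 = 6.972%
The lowest effective annual rate is Horizon Finance at 5.802%.

Horizon Finance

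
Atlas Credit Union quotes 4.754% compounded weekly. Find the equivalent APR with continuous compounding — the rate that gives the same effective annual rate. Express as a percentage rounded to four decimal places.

4.7518%

EAR = (1 + 0.04754/52)^52 − 1 = 0.048665.
Equivalent continuous rate: r = ln(1 + 0.048665) = 0.047518 = 4.7518%.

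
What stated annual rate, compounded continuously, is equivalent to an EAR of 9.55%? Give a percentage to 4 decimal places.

Continuous: nominal r satisfies e^r − 1 = 0.0955.
r = ln(1 + 0.0955) = ln(1.0955) = 0.091211 = 9.1211%.

9.1211%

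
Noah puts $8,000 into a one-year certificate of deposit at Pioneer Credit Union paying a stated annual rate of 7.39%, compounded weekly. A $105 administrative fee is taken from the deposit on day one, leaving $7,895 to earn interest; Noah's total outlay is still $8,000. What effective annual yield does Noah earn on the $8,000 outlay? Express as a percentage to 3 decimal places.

Value after one year: 7,895 × (1 + 0.0739/52)^52 = 7,895 × 1.076643 = $8,500.09.
Effective yield on the $8,000 outlay: 8,500.09 / 8,000 − 1 = 0.062512 = 6.251%.

6.251%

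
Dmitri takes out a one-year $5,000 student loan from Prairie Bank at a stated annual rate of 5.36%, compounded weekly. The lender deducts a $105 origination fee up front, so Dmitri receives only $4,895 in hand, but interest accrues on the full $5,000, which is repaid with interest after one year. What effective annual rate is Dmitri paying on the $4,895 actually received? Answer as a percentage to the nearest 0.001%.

7.766%

Amount owed after one year: 5,000 × (1 + 0.0536/52)^52 = 5,000 × 1.055033 = $5,275.17.
Effective rate on net proceeds: 5,275.17 / 4,895 − 1 = 0.077664 = 7.766%.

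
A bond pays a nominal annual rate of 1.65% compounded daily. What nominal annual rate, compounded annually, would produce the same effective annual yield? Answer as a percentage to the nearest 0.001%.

EAR = (1 + 0.0165/365)^365 − 1 = 0.016636.
Compounded annually, the equivalent nominal rate is the EAR itself: 1.664%.

1.664%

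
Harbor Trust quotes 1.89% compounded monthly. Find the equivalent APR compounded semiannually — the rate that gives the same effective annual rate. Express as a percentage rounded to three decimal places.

EAR = (1 + 0.0189/12)^12 − 1 = 0.019065.
Solve (1 + r/2)^2 = 1.019065: r/2 = 1.019065^(1/2) − 1 = 0.009487, so r = 0.018975 = 1.897%.

1.897%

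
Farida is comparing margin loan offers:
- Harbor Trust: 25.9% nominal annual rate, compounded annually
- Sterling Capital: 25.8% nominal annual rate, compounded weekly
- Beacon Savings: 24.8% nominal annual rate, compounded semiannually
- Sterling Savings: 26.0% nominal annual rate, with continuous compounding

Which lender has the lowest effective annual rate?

Harbor Trust

Harbor Trust: compounded annually, EAR = 25.900%
Sterling Capital: (1 + 0.258/52)^52 − 1 = 29.351%
Beacon Savings: (1 + 0.248/2)^2 − 1 = 26.338%
Sterling Savings: e^0.260 − 1 = 29.693%
The lowest effective annual rate is Harbor Trust at 25.900%.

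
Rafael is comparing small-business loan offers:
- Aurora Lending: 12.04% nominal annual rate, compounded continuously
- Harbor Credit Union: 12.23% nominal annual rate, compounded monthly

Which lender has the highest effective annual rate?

Harbor Credit Union

Aurora Lending: e^0.1204 − 1 = 12.795%
Harbor Credit Union: (1 + 0.1223/12)^12 − 1 = 12.939%
The highest effective annual rate is Harbor Credit Union at 12.939%.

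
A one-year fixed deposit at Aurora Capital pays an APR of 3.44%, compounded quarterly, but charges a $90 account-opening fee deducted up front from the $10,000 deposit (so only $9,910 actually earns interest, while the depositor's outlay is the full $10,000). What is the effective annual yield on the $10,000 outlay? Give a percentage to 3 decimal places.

2.553%

Value after one year: 9,910 × (1 + 0.0344/4)^4 = 9,910 × 1.034846 = $10,255.33.
Effective yield on the $10,000 outlay: 10,255.33 / 10,000 − 1 = 0.025533 = 2.553%.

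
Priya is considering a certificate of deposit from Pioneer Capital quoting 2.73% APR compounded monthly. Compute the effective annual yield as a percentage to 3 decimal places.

2.764%

EAR = (1 + 0.0273/12)^12 − 1.
= 1.027644 − 1 = 2.764%.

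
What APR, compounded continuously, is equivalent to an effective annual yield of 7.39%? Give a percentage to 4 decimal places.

7.1297%

Continuous: nominal r satisfies e^r − 1 = 0.0739.
r = ln(1 + 0.0739) = ln(1.0739) = 0.071297 = 7.1297%.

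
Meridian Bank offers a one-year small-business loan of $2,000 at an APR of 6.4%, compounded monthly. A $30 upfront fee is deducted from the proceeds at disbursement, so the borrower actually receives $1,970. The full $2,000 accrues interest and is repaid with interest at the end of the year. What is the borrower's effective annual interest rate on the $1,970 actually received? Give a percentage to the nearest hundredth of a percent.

8.21%

Amount owed after one year: 2,000 × (1 + 0.064/12)^12 = 2,000 × 1.065911 = $2,131.82.
Effective rate on net proceeds: 2,131.82 / 1,970 − 1 = 0.082143 = 8.21%.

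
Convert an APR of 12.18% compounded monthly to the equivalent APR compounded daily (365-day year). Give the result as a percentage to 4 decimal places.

12.1206%

EAR = (1 + 0.1218/12)^12 − 1 = 0.128835.
Solve (1 + r/365)^365 = 1.128835: r/365 = 1.128835^(1/365) − 1 = 0.000332, so r = 0.121206 = 12.1206%.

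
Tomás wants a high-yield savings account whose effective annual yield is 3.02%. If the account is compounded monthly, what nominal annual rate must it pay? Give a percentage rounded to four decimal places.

(1 + r/12)^12 − 1 = 0.0302, so 1 + r/12 = 1.0302^(1/12).
r/12 = 0.002482, so r = 0.029790 = 2.9790%.

2.9790%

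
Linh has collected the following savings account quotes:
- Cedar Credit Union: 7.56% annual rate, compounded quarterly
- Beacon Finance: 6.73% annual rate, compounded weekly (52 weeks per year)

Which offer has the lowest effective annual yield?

Beacon Finance

Cedar Credit Union: (1 + 0.0756/4)^4 − 1 = 7.777%
Beacon Finance: (1 + 0.0673/52)^52 − 1 = 6.957%
The lowest effective annual rate is Beacon Finance at 6.957%.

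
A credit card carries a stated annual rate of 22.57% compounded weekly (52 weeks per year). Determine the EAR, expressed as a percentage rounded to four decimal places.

EAR = (1 + 0.2257/52)^52 − 1.
= (1 + 0.004340)^52 − 1 = 1.252588 − 1 = 25.2588%.

25.2588%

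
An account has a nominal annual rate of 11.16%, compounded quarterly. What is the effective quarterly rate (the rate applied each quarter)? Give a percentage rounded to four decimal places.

With a nominal annual rate compounded quarterly, the periodic rate is the nominal rate divided by 4.
i = 0.1116 / 4 = 0.0279000 = 2.7900%.

2.7900%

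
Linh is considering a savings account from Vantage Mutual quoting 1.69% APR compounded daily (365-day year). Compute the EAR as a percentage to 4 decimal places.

EAR = (1 + 0.0169/365)^365 − 1.
= 1.017043 − 1 = 1.7043%.

1.7043%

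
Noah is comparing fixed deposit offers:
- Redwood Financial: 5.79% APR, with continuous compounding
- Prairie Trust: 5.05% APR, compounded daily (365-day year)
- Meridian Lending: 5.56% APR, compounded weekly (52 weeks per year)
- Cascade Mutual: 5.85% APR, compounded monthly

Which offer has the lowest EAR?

Redwood Financial: e^0.0579 − 1 = 5.961%
Prairie Trust: (1 + 0.0505/365)^365 − 1 = 5.179%
Meridian Lending: (1 + 0.0556/52)^52 − 1 = 5.714%
Cascade Mutual: (1 + 0.0585/12)^12 − 1 = 6.009%
The lowest effective annual rate is Prairie Trust at 5.179%.

Prairie Trust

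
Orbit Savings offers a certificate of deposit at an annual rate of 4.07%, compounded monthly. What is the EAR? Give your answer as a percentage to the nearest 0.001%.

4.147%

EAR = (1 + 0.0407/12)^12 − 1.
= 1.041468 − 1 = 4.147%.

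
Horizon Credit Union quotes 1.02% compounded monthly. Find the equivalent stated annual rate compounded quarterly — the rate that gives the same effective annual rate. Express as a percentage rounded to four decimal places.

1.0209%

EAR = (1 + 0.0102/12)^12 − 1 = 0.010248.
Solve (1 + r/4)^4 = 1.010248: r/4 = 1.010248^(1/4) − 1 = 0.002552, so r = 0.010209 = 1.0209%.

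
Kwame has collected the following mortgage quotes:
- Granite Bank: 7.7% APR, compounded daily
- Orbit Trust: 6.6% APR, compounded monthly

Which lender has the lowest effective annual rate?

Granite Bank: (1 + 0.077/365)^365 − 1 = 8.003%
Orbit Trust: (1 + 0.066/12)^12 − 1 = 6.803%
The lowest effective annual rate is Orbit Trust at 6.803%.

Orbit Trust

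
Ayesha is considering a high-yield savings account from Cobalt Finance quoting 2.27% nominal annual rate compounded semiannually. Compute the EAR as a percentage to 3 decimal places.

2.283%

EAR = (1 + 0.0227/2)^2 − 1.
= (1 + 0.011350)^2 − 1 = 1.022829 − 1 = 2.283%.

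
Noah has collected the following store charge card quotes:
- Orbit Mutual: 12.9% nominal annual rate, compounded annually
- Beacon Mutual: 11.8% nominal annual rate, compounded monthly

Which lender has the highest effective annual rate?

Orbit Mutual: compounded annually, EAR = 12.900%
Beacon Mutual: (1 + 0.118/12)^12 − 1 = 12.460%
The highest effective annual rate is Orbit Mutual at 12.900%.

Orbit Mutual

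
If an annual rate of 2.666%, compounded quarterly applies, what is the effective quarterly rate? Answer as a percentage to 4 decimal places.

0.6665%

With a nominal annual rate compounded quarterly, the periodic rate is the nominal rate divided by 4.
i = 0.02666 / 4 = 0.0066650 = 0.6665%.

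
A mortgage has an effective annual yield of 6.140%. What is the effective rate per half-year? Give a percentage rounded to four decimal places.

The per-half-year rate i satisfies (1 + i)^2 = 1 + 0.06140.
i = 1.06140^(1/2) − 1 = 0.0302427 = 3.0243%.

3.0243%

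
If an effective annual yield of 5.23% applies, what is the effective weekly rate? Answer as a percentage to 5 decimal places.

0.09808%

The per-week rate i satisfies (1 + i)^52 = 1 + 0.0523.
i = 1.0523^(1/52) − 1 = 0.0009808 = 0.09808%.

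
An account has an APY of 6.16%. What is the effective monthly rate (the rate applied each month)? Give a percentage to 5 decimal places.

The per-month rate i satisfies (1 + i)^12 = 1 + 0.0616.
i = 1.0616^(1/12) − 1 = 0.0049939 = 0.49939%.

0.49939%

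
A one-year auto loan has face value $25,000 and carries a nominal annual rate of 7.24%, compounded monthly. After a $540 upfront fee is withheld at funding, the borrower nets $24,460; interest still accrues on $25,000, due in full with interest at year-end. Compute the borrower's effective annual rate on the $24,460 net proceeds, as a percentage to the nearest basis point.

9.86%

Amount owed after one year: 25,000 × (1 + 0.0724/12)^12 = 25,000 × 1.074851 = $26,871.29.
Effective rate on net proceeds: 26,871.29 / 24,460 − 1 = 0.098581 = 9.86%.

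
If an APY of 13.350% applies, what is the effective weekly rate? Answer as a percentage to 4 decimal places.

The per-week rate i satisfies (1 + i)^52 = 1 + 0.13350.
i = 1.13350^(1/52) − 1 = 0.0024127 = 0.2413%.

0.2413%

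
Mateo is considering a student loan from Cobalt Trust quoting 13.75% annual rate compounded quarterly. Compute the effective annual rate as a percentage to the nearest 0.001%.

EAR = (1 + 0.1375/4)^4 − 1.
= 1.144754 − 1 = 14.475%.

14.475%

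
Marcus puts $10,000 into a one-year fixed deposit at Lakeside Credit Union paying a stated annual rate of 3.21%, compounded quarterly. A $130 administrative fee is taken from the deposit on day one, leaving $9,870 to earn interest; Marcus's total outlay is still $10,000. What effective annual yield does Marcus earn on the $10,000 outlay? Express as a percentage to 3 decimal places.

Value after one year: 9,870 × (1 + 0.0321/4)^4 = 9,870 × 1.032488 = $10,190.66.
Effective yield on the $10,000 outlay: 10,190.66 / 10,000 − 1 = 0.019066 = 1.907%.

1.907%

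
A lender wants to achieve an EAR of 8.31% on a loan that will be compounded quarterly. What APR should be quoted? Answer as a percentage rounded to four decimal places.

8.0629%

(1 + r/4)^4 − 1 = 0.0831, so 1 + r/4 = 1.0831^(1/4).
r/4 = 0.020157, so r = 0.080629 = 8.0629%.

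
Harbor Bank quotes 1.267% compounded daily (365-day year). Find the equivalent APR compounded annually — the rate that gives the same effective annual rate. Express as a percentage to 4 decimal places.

1.2750%

EAR = (1 + 0.01267/365)^365 − 1 = 0.012750.
Compounded annually, the equivalent nominal rate is the EAR itself: 1.2750%.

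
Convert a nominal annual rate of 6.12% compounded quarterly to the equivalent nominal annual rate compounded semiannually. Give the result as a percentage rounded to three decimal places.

6.167%

EAR = (1 + 0.0612/4)^4 − 1 = 0.062619.
Solve (1 + r/2)^2 = 1.062619: r/2 = 1.062619^(1/2) − 1 = 0.030834, so r = 0.061668 = 6.167%.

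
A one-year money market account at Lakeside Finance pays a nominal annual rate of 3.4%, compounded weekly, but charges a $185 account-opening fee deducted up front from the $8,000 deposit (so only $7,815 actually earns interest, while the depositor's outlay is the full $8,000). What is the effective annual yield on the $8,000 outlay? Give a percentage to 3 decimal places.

Value after one year: 7,815 × (1 + 0.034/52)^52 = 7,815 × 1.034573 = $8,085.19.
Effective yield on the $8,000 outlay: 8,085.19 / 8,000 − 1 = 0.010649 = 1.065%.

1.065%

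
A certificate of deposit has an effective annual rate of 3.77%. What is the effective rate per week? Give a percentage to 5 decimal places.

The per-week rate i satisfies (1 + i)^52 = 1 + 0.0377.
i = 1.0377^(1/52) − 1 = 0.0007119 = 0.07119%.

0.07119%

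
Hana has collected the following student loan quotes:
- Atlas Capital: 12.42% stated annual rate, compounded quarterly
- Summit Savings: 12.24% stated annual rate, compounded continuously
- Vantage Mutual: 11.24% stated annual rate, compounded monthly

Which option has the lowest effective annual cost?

Vantage Mutual

Atlas Capital: (1 + 0.1242/4)^4 − 1 = 13.011%
Summit Savings: e^0.1224 − 1 = 13.021%
Vantage Mutual: (1 + 0.1124/12)^12 − 1 = 11.838%
The lowest effective annual rate is Vantage Mutual at 11.838%.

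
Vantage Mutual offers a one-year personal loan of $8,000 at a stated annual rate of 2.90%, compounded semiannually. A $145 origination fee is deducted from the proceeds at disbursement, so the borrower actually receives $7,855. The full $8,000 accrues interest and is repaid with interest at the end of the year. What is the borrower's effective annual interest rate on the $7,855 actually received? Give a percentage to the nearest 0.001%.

Amount owed after one year: 8,000 × (1 + 0.0290/2)^2 = 8,000 × 1.029210 = $8,233.68.
Effective rate on net proceeds: 8,233.68 / 7,855 − 1 = 0.048209 = 4.821%.

4.821%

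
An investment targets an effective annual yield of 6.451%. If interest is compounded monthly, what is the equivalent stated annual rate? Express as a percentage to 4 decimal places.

6.2678%

(1 + r/12)^12 − 1 = 0.06451, so 1 + r/12 = 1.06451^(1/12).
r/12 = 0.005223, so r = 0.062678 = 6.2678%.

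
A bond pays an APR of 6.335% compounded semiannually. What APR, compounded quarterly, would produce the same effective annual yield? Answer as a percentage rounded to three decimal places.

EAR = (1 + 0.06335/2)^2 − 1 = 0.064353.
Solve (1 + r/4)^4 = 1.064353: r/4 = 1.064353^(1/4) − 1 = 0.015714, so r = 0.062856 = 6.286%.

6.286%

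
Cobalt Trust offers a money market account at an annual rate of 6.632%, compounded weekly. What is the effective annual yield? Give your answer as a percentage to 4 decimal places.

EAR = (1 + 0.06632/52)^52 − 1.
= (1 + 0.001275)^52 − 1 = 1.068523 − 1 = 6.8523%.

6.8523%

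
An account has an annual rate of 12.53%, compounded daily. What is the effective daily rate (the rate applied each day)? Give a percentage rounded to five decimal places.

0.03433%

With a nominal annual rate compounded daily, the periodic rate is the nominal rate divided by 365.
i = 0.1253 / 365 = 0.0003433 = 0.03433%.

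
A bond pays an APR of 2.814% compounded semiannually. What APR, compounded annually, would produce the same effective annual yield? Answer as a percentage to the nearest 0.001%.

2.834%

EAR = (1 + 0.02814/2)^2 − 1 = 0.028338.
Compounded annually, the equivalent nominal rate is the EAR itself: 2.834%.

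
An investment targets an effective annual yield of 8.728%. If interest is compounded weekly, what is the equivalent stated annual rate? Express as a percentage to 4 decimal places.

8.3747%

(1 + r/52)^52 − 1 = 0.08728, so 1 + r/52 = 1.08728^(1/52).
r/52 = 0.001611, so r = 0.083747 = 8.3747%.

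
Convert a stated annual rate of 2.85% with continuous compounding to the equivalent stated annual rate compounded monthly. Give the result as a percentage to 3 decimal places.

2.853%

EAR under continuous compounding: e^0.0285 − 1 = 0.028910.
Solve (1 + r/12)^12 = 1.028910: r/12 = 1.028910^(1/12) − 1 = 0.002378, so r = 0.028534 = 2.853%.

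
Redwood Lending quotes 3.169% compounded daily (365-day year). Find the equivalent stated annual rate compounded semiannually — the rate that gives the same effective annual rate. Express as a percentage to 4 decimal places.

EAR = (1 + 0.03169/365)^365 − 1 = 0.032196.
Solve (1 + r/2)^2 = 1.032196: r/2 = 1.032196^(1/2) − 1 = 0.015970, so r = 0.031941 = 3.1941%.

3.1941%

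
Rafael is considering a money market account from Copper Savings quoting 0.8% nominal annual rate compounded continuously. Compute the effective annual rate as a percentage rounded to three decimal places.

0.803%

With continuous compounding, EAR = e^0.008 − 1.
e^0.008 = 1.008032, so EAR = 0.008032 = 0.803%.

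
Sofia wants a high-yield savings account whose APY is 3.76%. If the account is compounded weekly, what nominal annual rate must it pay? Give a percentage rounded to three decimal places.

(1 + r/52)^52 − 1 = 0.0376, so 1 + r/52 = 1.0376^(1/52).
r/52 = 0.000710, so r = 0.036923 = 3.692%.

3.692%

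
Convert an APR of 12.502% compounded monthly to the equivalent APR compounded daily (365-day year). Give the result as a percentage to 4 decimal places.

12.4394%

EAR = (1 + 0.12502/12)^12 − 1 = 0.132438.
Solve (1 + r/365)^365 = 1.132438: r/365 = 1.132438^(1/365) − 1 = 0.000341, so r = 0.124394 = 12.4394%.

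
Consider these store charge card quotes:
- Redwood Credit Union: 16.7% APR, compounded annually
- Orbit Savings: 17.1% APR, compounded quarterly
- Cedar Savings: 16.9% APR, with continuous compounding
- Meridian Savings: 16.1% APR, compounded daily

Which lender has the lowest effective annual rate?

Redwood Credit Union

Redwood Credit Union: compounded annually, EAR = 16.700%
Orbit Savings: (1 + 0.171/4)^4 − 1 = 18.228%
Cedar Savings: e^0.169 − 1 = 18.412%
Meridian Savings: (1 + 0.161/365)^365 − 1 = 17.464%
The lowest effective annual rate is Redwood Credit Union at 16.700%.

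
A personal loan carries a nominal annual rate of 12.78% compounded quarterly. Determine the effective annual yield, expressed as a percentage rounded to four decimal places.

13.4056%

EAR = (1 + 0.1278/4)^4 − 1.
= (1 + 0.031950)^4 − 1 = 1.134056 − 1 = 13.4056%.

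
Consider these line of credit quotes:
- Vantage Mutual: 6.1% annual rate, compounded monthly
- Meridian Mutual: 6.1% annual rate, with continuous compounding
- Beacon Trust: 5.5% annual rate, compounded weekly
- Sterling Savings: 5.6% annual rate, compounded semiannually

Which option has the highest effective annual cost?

Vantage Mutual: (1 + 0.061/12)^12 − 1 = 6.273%
Meridian Mutual: e^0.061 − 1 = 6.290%
Beacon Trust: (1 + 0.055/52)^52 − 1 = 5.651%
Sterling Savings: (1 + 0.056/2)^2 − 1 = 5.678%
The highest effective annual rate is Meridian Mutual at 6.290%.

Meridian Mutual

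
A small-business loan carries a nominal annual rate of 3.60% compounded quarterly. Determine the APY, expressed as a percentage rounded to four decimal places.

EAR = (1 + 0.0360/4)^4 − 1.
= (1 + 0.009000)^4 − 1 = 1.036489 − 1 = 3.6489%.

3.6489%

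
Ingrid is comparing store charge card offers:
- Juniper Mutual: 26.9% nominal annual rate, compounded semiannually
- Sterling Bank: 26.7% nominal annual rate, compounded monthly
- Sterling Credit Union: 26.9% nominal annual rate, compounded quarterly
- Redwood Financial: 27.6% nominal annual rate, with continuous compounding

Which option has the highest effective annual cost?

Redwood Financial

Juniper Mutual: (1 + 0.269/2)^2 − 1 = 28.709%
Sterling Bank: (1 + 0.267/12)^12 − 1 = 30.222%
Sterling Credit Union: (1 + 0.269/4)^4 − 1 = 29.737%
Redwood Financial: e^0.276 − 1 = 31.785%
The highest effective annual rate is Redwood Financial at 31.785%.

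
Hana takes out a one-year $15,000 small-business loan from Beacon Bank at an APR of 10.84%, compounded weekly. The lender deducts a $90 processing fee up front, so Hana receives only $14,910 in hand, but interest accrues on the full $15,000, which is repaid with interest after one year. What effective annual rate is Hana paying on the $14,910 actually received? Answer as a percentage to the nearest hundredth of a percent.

12.11%

Amount owed after one year: 15,000 × (1 + 0.1084/52)^52 = 15,000 × 1.114368 = $16,715.52.
Effective rate on net proceeds: 16,715.52 / 14,910 − 1 = 0.121094 = 12.11%.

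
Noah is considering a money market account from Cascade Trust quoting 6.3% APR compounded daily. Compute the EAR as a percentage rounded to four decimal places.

EAR = (1 + 0.063/365)^365 − 1.
= (1 + 0.000173)^365 − 1 = 1.065021 − 1 = 6.5021%.

6.5021%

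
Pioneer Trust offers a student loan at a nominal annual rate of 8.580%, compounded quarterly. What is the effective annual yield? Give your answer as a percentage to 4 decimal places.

EAR = (1 + 0.08580/4)^4 − 1.
= (1 + 0.021450)^4 − 1 = 1.088600 − 1 = 8.8600%.

8.8600%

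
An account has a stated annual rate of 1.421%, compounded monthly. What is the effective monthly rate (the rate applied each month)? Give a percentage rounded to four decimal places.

0.1184%

With a nominal annual rate compounded monthly, the periodic rate is the nominal rate divided by 12.
i = 0.01421 / 12 = 0.0011842 = 0.1184%.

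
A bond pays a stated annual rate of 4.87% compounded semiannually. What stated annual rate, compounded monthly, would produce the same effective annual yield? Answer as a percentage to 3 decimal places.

4.821%

EAR = (1 + 0.0487/2)^2 − 1 = 0.049293.
Solve (1 + r/12)^12 = 1.049293: r/12 = 1.049293^(1/12) − 1 = 0.004018, so r = 0.048213 = 4.821%.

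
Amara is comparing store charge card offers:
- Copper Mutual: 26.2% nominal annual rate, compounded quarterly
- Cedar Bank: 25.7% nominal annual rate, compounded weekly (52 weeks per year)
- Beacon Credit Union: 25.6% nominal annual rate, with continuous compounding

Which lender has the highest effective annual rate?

Cedar Bank

Copper Mutual: (1 + 0.262/4)^4 − 1 = 28.888%
Cedar Bank: (1 + 0.257/52)^52 − 1 = 29.223%
Beacon Credit Union: e^0.256 − 1 = 29.175%
The highest effective annual rate is Cedar Bank at 29.223%.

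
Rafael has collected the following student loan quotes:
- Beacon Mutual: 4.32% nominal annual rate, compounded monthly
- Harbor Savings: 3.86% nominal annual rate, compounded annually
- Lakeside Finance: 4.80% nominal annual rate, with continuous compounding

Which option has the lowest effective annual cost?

Harbor Savings

Beacon Mutual: (1 + 0.0432/12)^12 − 1 = 4.407%
Harbor Savings: compounded annually, EAR = 3.860%
Lakeside Finance: e^0.0480 − 1 = 4.917%
The lowest effective annual rate is Harbor Savings at 3.860%.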